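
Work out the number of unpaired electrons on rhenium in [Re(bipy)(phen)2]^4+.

2,2′-bipyridine is neutral; 1,10-phenanthroline is neutral; balancing the +4 overall charge requires Re(IV).
Group 7 minus oxidation state 4 gives a d³ configuration.
Counting donor atoms: 1×2,2′-bipyridine (bidentate) → 2 donors; 2×1,10-phenanthroline (bidentate) → 4 donors. Coordination number = 6.
In an octahedral field the d³ configuration is t₂g³e_g⁰ (only one arrangement possible), giving 3 unpaired electrons.

3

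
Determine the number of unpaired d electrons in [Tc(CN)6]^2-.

Ligand charges: each cyanide is −1. With an overall charge of −2 the technetium centre must be in the +4 oxidation state.
Technetium is a group-7 element; Tc(IV) is therefore d³.
In an octahedral field the d³ configuration is t₂g³e_g⁰ (only one arrangement possible), giving 3 unpaired electrons.

3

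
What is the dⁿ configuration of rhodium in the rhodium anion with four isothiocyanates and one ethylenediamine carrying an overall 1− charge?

d⁶

Each isothiocyanate is −1; ethylenediamine is neutral; balancing the −1 overall charge requires Rh(III).
Group 9 minus oxidation state 3 gives a d⁶ configuration.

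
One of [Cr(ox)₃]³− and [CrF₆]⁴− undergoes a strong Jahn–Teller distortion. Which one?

[Cr(ox)₃]³−: Ligand charges: each oxalate is −2. With an overall charge of −3 the chromium centre must be in the +3 oxidation state. Group 6 minus oxidation state 3 gives a d³ configuration. The d³ configuration leaves the e_g set evenly filled (or empty) — no strong Jahn–Teller driving force.
[CrF₆]⁴−: Summing ligand charges against the −4 overall charge gives an oxidation state of +2 for chromium. Chromium is a group-6 element; Cr(II) is therefore d⁴. Fluoride is a weak-field ligand for a first-row metal, so the complex is high-spin. The t₂g³e_g¹ (high-spin) configuration has an unevenly filled e_g set; the Jahn–Teller theorem predicts a tetragonal distortion (typically axial elongation) to lift the degeneracy.

[CrF₆]⁴−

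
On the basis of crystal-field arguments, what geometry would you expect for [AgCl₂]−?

linear

Summing ligand charges against the −1 overall charge gives an oxidation state of +1 for silver.
Group 11 minus oxidation state 1 gives a d¹⁰ configuration.
With 2 monodentate ligands the coordination number is 2.
A d¹⁰ ion with only two ligands adopts a linear arrangement (sp hybridisation; no CFSE preference).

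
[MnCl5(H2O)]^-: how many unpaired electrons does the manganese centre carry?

Ligand charges: each chloride is −1; water is neutral. With an overall charge of −1 the manganese centre must be in the +4 oxidation state.
Manganese is a group-7 element; Mn(IV) is therefore d³.
In an octahedral field the d³ configuration is t₂g³e_g⁰ (only one arrangement possible), giving 3 unpaired electrons.

3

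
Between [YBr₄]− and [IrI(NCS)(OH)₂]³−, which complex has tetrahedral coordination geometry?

For [YBr₄]−: Ligand charges: each bromide is −1. With an overall charge of −1 the yttrium centre must be in the +3 oxidation state. Yttrium is a group-3 element; Y(III) is therefore d⁰. A d⁰ ion has no crystal-field stabilisation preference between square planar and tetrahedral, so four ligands adopt the sterically favoured tetrahedral geometry. → tetrahedral.
For [IrI(NCS)(OH)₂]³−: Summing ligand charges against the −3 overall charge gives an oxidation state of +1 for iridium. Group 9 minus oxidation state 1 gives a d⁸ configuration. A 5d d⁸ ion has a large crystal-field splitting; square planar leaves the high-energy d_{x²−y²} orbital empty and maximises CFSE. → square planar.

[YBr₄]−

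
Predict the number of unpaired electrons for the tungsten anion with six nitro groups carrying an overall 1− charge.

1

Each nitro (N-bound nitrite) is −1; balancing the −1 overall charge requires W(V).
Group 6 minus oxidation state 5 gives a d¹ configuration.
In an octahedral field the d¹ configuration is t₂g¹e_g⁰ (only one arrangement possible), giving 1 unpaired electron.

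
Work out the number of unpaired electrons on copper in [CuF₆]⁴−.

1

Each fluoride is −1; balancing the −4 overall charge requires Cu(II).
Copper is a group-11 element; Cu(II) is therefore d⁹.
In an octahedral field the d⁹ configuration is t₂g⁶e_g³ (only one arrangement possible), giving 1 unpaired electron.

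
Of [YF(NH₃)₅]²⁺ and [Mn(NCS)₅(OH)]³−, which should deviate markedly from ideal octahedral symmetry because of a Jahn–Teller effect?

[Mn(NCS)₅(OH)]³−

[YF(NH₃)₅]²⁺: Each fluoride is −1; ammonia is neutral; balancing the +2 overall charge requires Y(III). Y sits in group 3, so the d-electron count is 3 − 3 = 0. The d⁰ configuration leaves the e_g set evenly filled (or empty) — no strong Jahn–Teller driving force.
[Mn(NCS)₅(OH)]³−: Ligand charges: each isothiocyanate is −1; each hydroxide is −1. With an overall charge of −3 the manganese centre must be in the +3 oxidation state. Mn sits in group 7, so the d-electron count is 7 − 3 = 4. Hydroxide and isothiocyanate are weak-field ligands for a first-row metal, so the complex is high-spin. The t₂g³e_g¹ (high-spin) configuration has an unevenly filled e_g set; the Jahn–Teller theorem predicts a tetragonal distortion (typically axial elongation) to lift the degeneracy.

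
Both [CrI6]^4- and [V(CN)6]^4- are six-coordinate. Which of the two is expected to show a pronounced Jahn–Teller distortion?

[CrI6]^4-: Summing ligand charges against the −4 overall charge gives an oxidation state of +2 for chromium. Cr sits in group 6, so the d-electron count is 6 − 2 = 4. Iodide is a weak-field ligand for a first-row metal, so the complex is high-spin. The t₂g³e_g¹ (high-spin) configuration has an unevenly filled e_g set; the Jahn–Teller theorem predicts a tetragonal distortion (typically axial elongation) to lift the degeneracy.
[V(CN)6]^4-: Summing ligand charges against the −4 overall charge gives an oxidation state of +2 for vanadium. Group 5 minus oxidation state 2 gives a d³ configuration. The d³ configuration leaves the e_g set evenly filled (or empty) — no strong Jahn–Teller driving force.

[CrI6]^4-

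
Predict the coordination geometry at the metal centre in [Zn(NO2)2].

Ligand charges: each nitro (N-bound nitrite) is −1. With an overall charge of 0 the zinc centre must be in the +2 oxidation state.
Zn sits in group 12, so the d-electron count is 12 − 2 = 10.
With 2 monodentate ligands the coordination number is 2.
A d¹⁰ ion with only two ligands adopts a linear arrangement (sp hybridisation; no CFSE preference).

linear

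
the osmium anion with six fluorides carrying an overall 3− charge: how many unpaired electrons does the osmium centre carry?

Ligand charges: each fluoride is −1. With an overall charge of −3 the osmium centre must be in the +3 oxidation state.
Osmium is a group-8 element; Os(III) is therefore d⁵.
The spin state decides the count: a 5d ion has a large Δₒ and is invariably low-spin.
An octahedral low-spin d⁵ ion is t₂g⁵e_g⁰, giving 1 unpaired electron.

1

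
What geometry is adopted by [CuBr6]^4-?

Summing ligand charges against the −4 overall charge gives an oxidation state of +2 for copper.
Copper is a group-11 element; Cu(II) is therefore d⁹.
Coordination number: 6.
Six donors around a single metal centre give an octahedral coordination sphere.

octahedral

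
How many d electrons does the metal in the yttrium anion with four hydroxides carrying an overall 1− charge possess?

d0

Ligand charges: each hydroxide is −1. With an overall charge of −1 the yttrium centre must be in the +3 oxidation state.
Group 3 minus oxidation state 3 gives a d⁰ configuration.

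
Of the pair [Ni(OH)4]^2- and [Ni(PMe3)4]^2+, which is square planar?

[Ni(PMe3)4]^2+

For [Ni(OH)4]^2-: Ligand charges: each hydroxide is −1. With an overall charge of −2 the nickel centre must be in the +2 oxidation state. Nickel is a group-10 element; Ni(II) is therefore d⁸. Hydroxide is a weak-field ligand. With weak-field ligands the CFSE gain from square planar is small, so a 3d d⁸ ion takes the sterically preferred tetrahedral geometry. → tetrahedral.
For [Ni(PMe3)4]^2+: Summing ligand charges against the +2 overall charge gives an oxidation state of +2 for nickel. Ni sits in group 10, so the d-electron count is 10 − 2 = 8. Trimethylphosphine is a strong-field ligand (high in the spectrochemical series). A 3d d⁸ ion with strong-field ligands gains enough CFSE to favour square planar over tetrahedral. → square planar.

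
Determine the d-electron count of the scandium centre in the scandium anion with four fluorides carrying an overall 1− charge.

d⁰

Summing ligand charges against the −1 overall charge gives an oxidation state of +3 for scandium.
Scandium is a group-3 element; Sc(III) is therefore d⁰.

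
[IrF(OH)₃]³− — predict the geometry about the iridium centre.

square planar

Summing ligand charges against the −3 overall charge gives an oxidation state of +1 for iridium.
Group 9 minus oxidation state 1 gives a d⁸ configuration.
With 4 monodentate ligands the coordination number is 4.
A 5d d⁸ ion has a large crystal-field splitting; square planar leaves the high-energy d_{x²−y²} orbital empty and maximises CFSE.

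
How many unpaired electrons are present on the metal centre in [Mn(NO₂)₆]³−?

Ligand charges: each nitro (N-bound nitrite) is −1. With an overall charge of −3 the manganese centre must be in the +3 oxidation state.
Mn sits in group 7, so the d-electron count is 7 − 3 = 4.
The spin state decides the count: Nitro (N-bound nitrite) is a strong-field ligand (high in the spectrochemical series) for a first-row metal, so the complex is low-spin.
An octahedral low-spin d⁴ ion is t₂g⁴e_g⁰, giving 2 unpaired electrons.

2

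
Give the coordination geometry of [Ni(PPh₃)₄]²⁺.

square planar

Summing ligand charges against the +2 overall charge gives an oxidation state of +2 for nickel.
Nickel is a group-10 element; Ni(II) is therefore d⁸.
Coordination number: 4.
Triphenylphosphine is a strong-field ligand (high in the spectrochemical series).
A 3d d⁸ ion with strong-field ligands gains enough CFSE to favour square planar over tetrahedral.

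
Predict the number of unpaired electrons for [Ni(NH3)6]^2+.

2

Ligand charges: ammonia is neutral. With an overall charge of +2 the nickel centre must be in the +2 oxidation state.
Group 10 minus oxidation state 2 gives a d⁸ configuration.
In an octahedral field the d⁸ configuration is t₂g⁶e_g² (only one arrangement possible), giving 2 unpaired electrons.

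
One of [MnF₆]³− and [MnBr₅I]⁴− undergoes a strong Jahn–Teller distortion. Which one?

[MnF₆]³−: Each fluoride is −1; balancing the −3 overall charge requires Mn(III). Manganese is a group-7 element; Mn(III) is therefore d⁴. Fluoride is a weak-field ligand for a first-row metal, so the complex is high-spin. The t₂g³e_g¹ (high-spin) configuration has an unevenly filled e_g set; the Jahn–Teller theorem predicts a tetragonal distortion (typically axial elongation) to lift the degeneracy.
[MnBr₅I]⁴−: Ligand charges: each bromide is −1; each iodide is −1. With an overall charge of −4 the manganese centre must be in the +2 oxidation state. Manganese is a group-7 element; Mn(II) is therefore d⁵. Bromide and iodide are weak-field ligands for a first-row metal, so the complex is high-spin. The d⁵ configuration leaves the e_g set evenly filled (or empty) — no strong Jahn–Teller driving force.

[MnF₆]³−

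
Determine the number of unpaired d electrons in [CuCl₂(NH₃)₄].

1 unpaired electron

Summing ligand charges against the 0 overall charge gives an oxidation state of +2 for copper.
Copper is a group-11 element; Cu(II) is therefore d⁹.
In an octahedral field the d⁹ configuration is t₂g⁶e_g³ (only one arrangement possible), giving 1 unpaired electron.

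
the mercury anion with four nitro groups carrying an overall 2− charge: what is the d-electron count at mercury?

d10

Summing ligand charges against the −2 overall charge gives an oxidation state of +2 for mercury.
Hg sits in group 12, so the d-electron count is 12 − 2 = 10.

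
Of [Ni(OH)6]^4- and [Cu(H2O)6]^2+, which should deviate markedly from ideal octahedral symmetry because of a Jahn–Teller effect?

[Cu(H2O)6]^2+

[Ni(OH)6]^4-: Summing ligand charges against the −4 overall charge gives an oxidation state of +2 for nickel. Group 10 minus oxidation state 2 gives a d⁸ configuration. The d⁸ configuration leaves the e_g set evenly filled (or empty) — no strong Jahn–Teller driving force.
[Cu(H2O)6]^2+: Water is neutral; balancing the +2 overall charge requires Cu(II). Cu sits in group 11, so the d-electron count is 11 − 2 = 9. The t₂g⁶e_g³ configuration has an unevenly filled e_g set; the Jahn–Teller theorem predicts a tetragonal distortion (typically axial elongation) to lift the degeneracy.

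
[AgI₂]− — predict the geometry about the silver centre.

linear

Each iodide is −1; balancing the −1 overall charge requires Ag(I).
Group 11 minus oxidation state 1 gives a d¹⁰ configuration.
Coordination number: 2.
A d¹⁰ ion with only two ligands adopts a linear arrangement (sp hybridisation; no CFSE preference).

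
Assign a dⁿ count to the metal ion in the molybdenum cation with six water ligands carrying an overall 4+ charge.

d2

Ligand charges: water is neutral. With an overall charge of +4 the molybdenum centre must be in the +4 oxidation state.
Molybdenum is a group-6 element; Mo(IV) is therefore d².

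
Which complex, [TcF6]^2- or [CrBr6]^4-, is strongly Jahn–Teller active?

[TcF6]^2-: Ligand charges: each fluoride is −1. With an overall charge of −2 the technetium centre must be in the +4 oxidation state. Technetium is a group-7 element; Tc(IV) is therefore d³. The d³ configuration leaves the e_g set evenly filled (or empty) — no strong Jahn–Teller driving force.
[CrBr6]^4-: Summing ligand charges against the −4 overall charge gives an oxidation state of +2 for chromium. Cr sits in group 6, so the d-electron count is 6 − 2 = 4. Bromide is a weak-field ligand for a first-row metal, so the complex is high-spin. The t₂g³e_g¹ (high-spin) configuration has an unevenly filled e_g set; the Jahn–Teller theorem predicts a tetragonal distortion (typically axial elongation) to lift the degeneracy.

[CrBr6]^4-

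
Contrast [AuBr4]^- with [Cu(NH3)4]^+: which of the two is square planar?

For [AuBr4]^-: Ligand charges: each bromide is −1. With an overall charge of −1 the gold centre must be in the +3 oxidation state. Au sits in group 11, so the d-electron count is 11 − 3 = 8. A 5d d⁸ ion has a large crystal-field splitting; square planar leaves the high-energy d_{x²−y²} orbital empty and maximises CFSE. → square planar.
For [Cu(NH3)4]^+: Ammonia is neutral; balancing the +1 overall charge requires Cu(I). Copper is a group-11 element; Cu(I) is therefore d¹⁰. A d¹⁰ ion has no crystal-field stabilisation preference between square planar and tetrahedral, so four ligands adopt the sterically favoured tetrahedral geometry. → tetrahedral.

[AuBr4]^-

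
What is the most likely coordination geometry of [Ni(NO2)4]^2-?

square planar

Ligand charges: each nitro (N-bound nitrite) is −1. With an overall charge of −2 the nickel centre must be in the +2 oxidation state.
Ni sits in group 10, so the d-electron count is 10 − 2 = 8.
Coordination number: 4.
Nitro (N-bound nitrite) is a strong-field ligand (high in the spectrochemical series).
A 3d d⁸ ion with strong-field ligands gains enough CFSE to favour square planar over tetrahedral.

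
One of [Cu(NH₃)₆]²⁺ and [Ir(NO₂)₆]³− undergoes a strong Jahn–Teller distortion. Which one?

[Cu(NH₃)₆]²⁺

[Cu(NH₃)₆]²⁺: Ligand charges: ammonia is neutral. With an overall charge of +2 the copper centre must be in the +2 oxidation state. Copper is a group-11 element; Cu(II) is therefore d⁹. The t₂g⁶e_g³ configuration has an unevenly filled e_g set; the Jahn–Teller theorem predicts a tetragonal distortion (typically axial elongation) to lift the degeneracy.
[Ir(NO₂)₆]³−: Summing ligand charges against the −3 overall charge gives an oxidation state of +3 for iridium. Ir sits in group 9, so the d-electron count is 9 − 3 = 6. A 5d ion has a large Δₒ and is invariably low-spin. The d⁶ configuration leaves the e_g set evenly filled (or empty) — no strong Jahn–Teller driving force.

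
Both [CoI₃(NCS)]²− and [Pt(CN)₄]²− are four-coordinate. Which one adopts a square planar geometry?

[Pt(CN)₄]²−

For [CoI₃(NCS)]²−: Summing ligand charges against the −2 overall charge gives an oxidation state of +2 for cobalt. Co sits in group 9, so the d-electron count is 9 − 2 = 7. For a high-spin 3d d⁷ ion with weak-field ligands the small Δₜ gives little square-planar CFSE advantage, so four ligands adopt the sterically favoured tetrahedral geometry. → tetrahedral.
For [Pt(CN)₄]²−: Ligand charges: each cyanide is −1. With an overall charge of −2 the platinum centre must be in the +2 oxidation state. Pt sits in group 10, so the d-electron count is 10 − 2 = 8. A 5d d⁸ ion has a large crystal-field splitting; square planar leaves the high-energy d_{x²−y²} orbital empty and maximises CFSE. → square planar.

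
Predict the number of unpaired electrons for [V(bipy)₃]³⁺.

Ligand charges: 2,2′-bipyridine is neutral. With an overall charge of +3 the vanadium centre must be in the +3 oxidation state.
V sits in group 5, so the d-electron count is 5 − 3 = 2.
Counting donor atoms: 3×2,2′-bipyridine (bidentate) → 6 donors. Coordination number = 6.
In an octahedral field the d² configuration is t₂g²e_g⁰ (only one arrangement possible), giving 2 unpaired electrons.

2 unpaired electrons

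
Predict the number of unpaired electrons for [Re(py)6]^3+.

Ligand charges: pyridine is neutral. With an overall charge of +3 the rhenium centre must be in the +3 oxidation state.
Group 7 minus oxidation state 3 gives a d⁴ configuration.
The spin state decides the count: a 5d ion has a large Δₒ and is invariably low-spin.
An octahedral low-spin d⁴ ion is t₂g⁴e_g⁰, giving 2 unpaired electrons.

2 unpaired electrons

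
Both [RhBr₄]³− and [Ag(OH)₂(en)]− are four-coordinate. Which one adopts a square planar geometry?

[RhBr₄]³−

For [RhBr₄]³−: Summing ligand charges against the −3 overall charge gives an oxidation state of +1 for rhodium. Rhodium is a group-9 element; Rh(I) is therefore d⁸. A 4d d⁸ ion has a large crystal-field splitting; square planar leaves the high-energy d_{x²−y²} orbital empty and maximises CFSE. → square planar.
For [Ag(OH)₂(en)]−: Summing ligand charges against the −1 overall charge gives an oxidation state of +1 for silver. Group 11 minus oxidation state 1 gives a d¹⁰ configuration. A d¹⁰ ion has no crystal-field stabilisation preference between square planar and tetrahedral, so four ligands adopt the sterically favoured tetrahedral geometry. → tetrahedral.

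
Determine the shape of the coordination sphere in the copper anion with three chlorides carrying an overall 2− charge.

Ligand charges: each chloride is −1. With an overall charge of −2 the copper centre must be in the +1 oxidation state.
Group 11 minus oxidation state 1 gives a d¹⁰ configuration.
Coordination number: 3.
Three ligands around a d¹⁰ centre minimise repulsion in a trigonal-planar arrangement.

trigonal planar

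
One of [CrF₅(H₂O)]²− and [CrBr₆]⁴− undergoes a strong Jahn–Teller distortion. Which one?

[CrF₅(H₂O)]²−: Each fluoride is −1; water is neutral; balancing the −2 overall charge requires Cr(III). Chromium is a group-6 element; Cr(III) is therefore d³. The d³ configuration leaves the e_g set evenly filled (or empty) — no strong Jahn–Teller driving force.
[CrBr₆]⁴−: Each bromide is −1; balancing the −4 overall charge requires Cr(II). Group 6 minus oxidation state 2 gives a d⁴ configuration. Bromide is a weak-field ligand for a first-row metal, so the complex is high-spin. The t₂g³e_g¹ (high-spin) configuration has an unevenly filled e_g set; the Jahn–Teller theorem predicts a tetragonal distortion (typically axial elongation) to lift the degeneracy.

[CrBr₆]⁴−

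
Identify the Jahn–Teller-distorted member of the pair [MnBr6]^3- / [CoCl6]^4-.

[MnBr6]^3-: Ligand charges: each bromide is −1. With an overall charge of −3 the manganese centre must be in the +3 oxidation state. Manganese is a group-7 element; Mn(III) is therefore d⁴. Bromide is a weak-field ligand for a first-row metal, so the complex is high-spin. The t₂g³e_g¹ (high-spin) configuration has an unevenly filled e_g set; the Jahn–Teller theorem predicts a tetragonal distortion (typically axial elongation) to lift the degeneracy.
[CoCl6]^4-: Summing ligand charges against the −4 overall charge gives an oxidation state of +2 for cobalt. Co sits in group 9, so the d-electron count is 9 − 2 = 7. Chloride is a weak-field ligand for a first-row metal, so the complex is high-spin. The d⁷ configuration leaves the e_g set evenly filled (or empty) — no strong Jahn–Teller driving force.

[MnBr6]^3-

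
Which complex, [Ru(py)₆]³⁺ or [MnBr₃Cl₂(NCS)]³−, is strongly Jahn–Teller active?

[MnBr₃Cl₂(NCS)]³−

[Ru(py)₆]³⁺: Ligand charges: pyridine is neutral. With an overall charge of +3 the ruthenium centre must be in the +3 oxidation state. Ruthenium is a group-8 element; Ru(III) is therefore d⁵. A 4d ion has a large Δₒ and is invariably low-spin. The d⁵ configuration leaves the e_g set evenly filled (or empty) — no strong Jahn–Teller driving force.
[MnBr₃Cl₂(NCS)]³−: Ligand charges: each bromide is −1; each chloride is −1; each isothiocyanate is −1. With an overall charge of −3 the manganese centre must be in the +3 oxidation state. Mn sits in group 7, so the d-electron count is 7 − 3 = 4. Bromide, chloride, and isothiocyanate are weak-field ligands for a first-row metal, so the complex is high-spin. The t₂g³e_g¹ (high-spin) configuration has an unevenly filled e_g set; the Jahn–Teller theorem predicts a tetragonal distortion (typically axial elongation) to lift the degeneracy.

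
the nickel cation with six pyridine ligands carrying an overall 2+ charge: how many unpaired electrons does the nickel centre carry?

2 unpaired electrons

Ligand charges: pyridine is neutral. With an overall charge of +2 the nickel centre must be in the +2 oxidation state.
Ni sits in group 10, so the d-electron count is 10 − 2 = 8.
In an octahedral field the d⁸ configuration is t₂g⁶e_g² (only one arrangement possible), giving 2 unpaired electrons.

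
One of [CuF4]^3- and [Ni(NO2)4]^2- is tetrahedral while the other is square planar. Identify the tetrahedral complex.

[CuF4]^3-

For [CuF4]^3-: Ligand charges: each fluoride is −1. With an overall charge of −3 the copper centre must be in the +1 oxidation state. Cu sits in group 11, so the d-electron count is 11 − 1 = 10. A d¹⁰ ion has no crystal-field stabilisation preference between square planar and tetrahedral, so four ligands adopt the sterically favoured tetrahedral geometry. → tetrahedral.
For [Ni(NO2)4]^2-: Each nitro (N-bound nitrite) is −1; balancing the −2 overall charge requires Ni(II). Ni sits in group 10, so the d-electron count is 10 − 2 = 8. Nitro (N-bound nitrite) is a strong-field ligand (high in the spectrochemical series). A 3d d⁸ ion with strong-field ligands gains enough CFSE to favour square planar over tetrahedral. → square planar.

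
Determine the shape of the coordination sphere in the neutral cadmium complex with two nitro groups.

linear

Each nitro (N-bound nitrite) is −1; balancing the 0 overall charge requires Cd(II).
Cd sits in group 12, so the d-electron count is 12 − 2 = 10.
Coordination number: 2.
A d¹⁰ ion with only two ligands adopts a linear arrangement (sp hybridisation; no CFSE preference).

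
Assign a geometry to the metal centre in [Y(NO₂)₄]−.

Each nitro (N-bound nitrite) is −1; balancing the −1 overall charge requires Y(III).
Yttrium is a group-3 element; Y(III) is therefore d⁰.
With 4 monodentate ligands the coordination number is 4.
A d⁰ ion has no crystal-field stabilisation preference between square planar and tetrahedral, so four ligands adopt the sterically favoured tetrahedral geometry.

tetrahedral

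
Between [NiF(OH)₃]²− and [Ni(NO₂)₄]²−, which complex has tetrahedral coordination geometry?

[NiF(OH)₃]²−

For [NiF(OH)₃]²−: Ligand charges: each fluoride is −1; each hydroxide is −1. With an overall charge of −2 the nickel centre must be in the +2 oxidation state. Group 10 minus oxidation state 2 gives a d⁸ configuration. Fluoride and hydroxide are weak-field ligands. With weak-field ligands the CFSE gain from square planar is small, so a 3d d⁸ ion takes the sterically preferred tetrahedral geometry. → tetrahedral.
For [Ni(NO₂)₄]²−: Ligand charges: each nitro (N-bound nitrite) is −1. With an overall charge of −2 the nickel centre must be in the +2 oxidation state. Group 10 minus oxidation state 2 gives a d⁸ configuration. Nitro (N-bound nitrite) is a strong-field ligand (high in the spectrochemical series). A 3d d⁸ ion with strong-field ligands gains enough CFSE to favour square planar over tetrahedral. → square planar.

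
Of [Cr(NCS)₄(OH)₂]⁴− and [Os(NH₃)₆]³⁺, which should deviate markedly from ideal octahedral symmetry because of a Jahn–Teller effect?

[Cr(NCS)₄(OH)₂]⁴−

[Cr(NCS)₄(OH)₂]⁴−: Each isothiocyanate is −1; each hydroxide is −1; balancing the −4 overall charge requires Cr(II). Group 6 minus oxidation state 2 gives a d⁴ configuration. Hydroxide and isothiocyanate are weak-field ligands for a first-row metal, so the complex is high-spin. The t₂g³e_g¹ (high-spin) configuration has an unevenly filled e_g set; the Jahn–Teller theorem predicts a tetragonal distortion (typically axial elongation) to lift the degeneracy.
[Os(NH₃)₆]³⁺: Ligand charges: ammonia is neutral. With an overall charge of +3 the osmium centre must be in the +3 oxidation state. Group 8 minus oxidation state 3 gives a d⁵ configuration. A 5d ion has a large Δₒ and is invariably low-spin. The d⁵ configuration leaves the e_g set evenly filled (or empty) — no strong Jahn–Teller driving force.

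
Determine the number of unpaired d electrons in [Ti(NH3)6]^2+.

2 unpaired electrons

Ligand charges: ammonia is neutral. With an overall charge of +2 the titanium centre must be in the +2 oxidation state.
Titanium is a group-4 element; Ti(II) is therefore d².
In an octahedral field the d² configuration is t₂g²e_g⁰ (only one arrangement possible), giving 2 unpaired electrons.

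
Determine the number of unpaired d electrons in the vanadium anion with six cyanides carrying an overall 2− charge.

Summing ligand charges against the −2 overall charge gives an oxidation state of +4 for vanadium.
Vanadium is a group-5 element; V(IV) is therefore d¹.
In an octahedral field the d¹ configuration is t₂g¹e_g⁰ (only one arrangement possible), giving 1 unpaired electron.

1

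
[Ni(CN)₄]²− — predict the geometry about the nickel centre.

Each cyanide is −1; balancing the −2 overall charge requires Ni(II).
Nickel is a group-10 element; Ni(II) is therefore d⁸.
With 4 monodentate ligands the coordination number is 4.
Cyanide is a strong-field ligand (high in the spectrochemical series).
A 3d d⁸ ion with strong-field ligands gains enough CFSE to favour square planar over tetrahedral.

square planar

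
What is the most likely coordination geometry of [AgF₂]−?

Summing ligand charges against the −1 overall charge gives an oxidation state of +1 for silver.
Silver is a group-11 element; Ag(I) is therefore d¹⁰.
With 2 monodentate ligands the coordination number is 2.
A d¹⁰ ion with only two ligands adopts a linear arrangement (sp hybridisation; no CFSE preference).

linear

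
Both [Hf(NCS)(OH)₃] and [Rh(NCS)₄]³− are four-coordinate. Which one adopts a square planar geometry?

[Rh(NCS)₄]³−

For [Hf(NCS)(OH)₃]: Summing ligand charges against the 0 overall charge gives an oxidation state of +4 for hafnium. Group 4 minus oxidation state 4 gives a d⁰ configuration. A d⁰ ion has no crystal-field stabilisation preference between square planar and tetrahedral, so four ligands adopt the sterically favoured tetrahedral geometry. → tetrahedral.
For [Rh(NCS)₄]³−: Each isothiocyanate is −1; balancing the −3 overall charge requires Rh(I). Group 9 minus oxidation state 1 gives a d⁸ configuration. A 4d d⁸ ion has a large crystal-field splitting; square planar leaves the high-energy d_{x²−y²} orbital empty and maximises CFSE. → square planar.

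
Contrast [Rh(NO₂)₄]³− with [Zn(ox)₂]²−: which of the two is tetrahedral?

For [Rh(NO₂)₄]³−: Each nitro (N-bound nitrite) is −1; balancing the −3 overall charge requires Rh(I). Rh sits in group 9, so the d-electron count is 9 − 1 = 8. A 4d d⁸ ion has a large crystal-field splitting; square planar leaves the high-energy d_{x²−y²} orbital empty and maximises CFSE. → square planar.
For [Zn(ox)₂]²−: Ligand charges: each oxalate is −2. With an overall charge of −2 the zinc centre must be in the +2 oxidation state. Zinc is a group-12 element; Zn(II) is therefore d¹⁰. A d¹⁰ ion has no crystal-field stabilisation preference between square planar and tetrahedral, so four ligands adopt the sterically favoured tetrahedral geometry. → tetrahedral.

[Zn(ox)₂]²−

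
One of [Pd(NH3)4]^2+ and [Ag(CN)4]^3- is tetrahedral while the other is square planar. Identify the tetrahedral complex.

[Ag(CN)4]^3-

For [Pd(NH3)4]^2+: Ammonia is neutral; balancing the +2 overall charge requires Pd(II). Palladium is a group-10 element; Pd(II) is therefore d⁸. A 4d d⁸ ion has a large crystal-field splitting; square planar leaves the high-energy d_{x²−y²} orbital empty and maximises CFSE. → square planar.
For [Ag(CN)4]^3-: Each cyanide is −1; balancing the −3 overall charge requires Ag(I). Group 11 minus oxidation state 1 gives a d¹⁰ configuration. A d¹⁰ ion has no crystal-field stabilisation preference between square planar and tetrahedral, so four ligands adopt the sterically favoured tetrahedral geometry. → tetrahedral.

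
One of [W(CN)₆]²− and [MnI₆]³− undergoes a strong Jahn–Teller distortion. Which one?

[MnI₆]³−

[W(CN)₆]²−: Summing ligand charges against the −2 overall charge gives an oxidation state of +4 for tungsten. Tungsten is a group-6 element; W(IV) is therefore d². The d² configuration leaves the e_g set evenly filled (or empty) — no strong Jahn–Teller driving force.
[MnI₆]³−: Ligand charges: each iodide is −1. With an overall charge of −3 the manganese centre must be in the +3 oxidation state. Group 7 minus oxidation state 3 gives a d⁴ configuration. Iodide is a weak-field ligand for a first-row metal, so the complex is high-spin. The t₂g³e_g¹ (high-spin) configuration has an unevenly filled e_g set; the Jahn–Teller theorem predicts a tetragonal distortion (typically axial elongation) to lift the degeneracy.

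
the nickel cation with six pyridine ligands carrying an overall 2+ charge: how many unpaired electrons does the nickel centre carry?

2 unpaired electrons

Pyridine is neutral; balancing the +2 overall charge requires Ni(II).
Group 10 minus oxidation state 2 gives a d⁸ configuration.
In an octahedral field the d⁸ configuration is t₂g⁶e_g² (only one arrangement possible), giving 2 unpaired electrons.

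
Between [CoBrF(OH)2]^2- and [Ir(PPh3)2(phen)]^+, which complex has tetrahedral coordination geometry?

[CoBrF(OH)2]^2-

For [CoBrF(OH)2]^2-: Summing ligand charges against the −2 overall charge gives an oxidation state of +2 for cobalt. Co sits in group 9, so the d-electron count is 9 − 2 = 7. For a high-spin 3d d⁷ ion with weak-field ligands the small Δₜ gives little square-planar CFSE advantage, so four ligands adopt the sterically favoured tetrahedral geometry. → tetrahedral.
For [Ir(PPh3)2(phen)]^+: Ligand charges: triphenylphosphine is neutral; 1,10-phenanthroline is neutral. With an overall charge of +1 the iridium centre must be in the +1 oxidation state. Iridium is a group-9 element; Ir(I) is therefore d⁸. A 5d d⁸ ion has a large crystal-field splitting; square planar leaves the high-energy d_{x²−y²} orbital empty and maximises CFSE. → square planar.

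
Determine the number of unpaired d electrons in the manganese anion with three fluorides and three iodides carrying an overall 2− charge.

Summing ligand charges against the −2 overall charge gives an oxidation state of +4 for manganese.
Manganese is a group-7 element; Mn(IV) is therefore d³.
In an octahedral field the d³ configuration is t₂g³e_g⁰ (only one arrangement possible), giving 3 unpaired electrons.

3 unpaired electrons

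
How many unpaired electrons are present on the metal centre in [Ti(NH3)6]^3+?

1

Ammonia is neutral; balancing the +3 overall charge requires Ti(III).
Titanium is a group-4 element; Ti(III) is therefore d¹.
In an octahedral field the d¹ configuration is t₂g¹e_g⁰ (only one arrangement possible), giving 1 unpaired electron.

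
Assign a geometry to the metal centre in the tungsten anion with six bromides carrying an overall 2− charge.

Summing ligand charges against the −2 overall charge gives an oxidation state of +4 for tungsten.
Tungsten is a group-6 element; W(IV) is therefore d².
With 6 monodentate ligands the coordination number is 6.
Six donors around a single metal centre give an octahedral coordination sphere.

octahedral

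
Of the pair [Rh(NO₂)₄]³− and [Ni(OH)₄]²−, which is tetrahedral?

For [Rh(NO₂)₄]³−: Ligand charges: each nitro (N-bound nitrite) is −1. With an overall charge of −3 the rhodium centre must be in the +1 oxidation state. Group 9 minus oxidation state 1 gives a d⁸ configuration. A 4d d⁸ ion has a large crystal-field splitting; square planar leaves the high-energy d_{x²−y²} orbital empty and maximises CFSE. → square planar.
For [Ni(OH)₄]²−: Ligand charges: each hydroxide is −1. With an overall charge of −2 the nickel centre must be in the +2 oxidation state. Nickel is a group-10 element; Ni(II) is therefore d⁸. Hydroxide is a weak-field ligand. With weak-field ligands the CFSE gain from square planar is small, so a 3d d⁸ ion takes the sterically preferred tetrahedral geometry. → tetrahedral.

[Ni(OH)₄]²−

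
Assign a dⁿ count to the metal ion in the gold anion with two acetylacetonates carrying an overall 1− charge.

Each acetylacetonate is −1; balancing the −1 overall charge requires Au(I).
Gold is a group-11 element; Au(I) is therefore d¹⁰.

d10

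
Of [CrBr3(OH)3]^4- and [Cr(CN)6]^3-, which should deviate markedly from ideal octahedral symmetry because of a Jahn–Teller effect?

[CrBr3(OH)3]^4-

[CrBr3(OH)3]^4-: Each bromide is −1; each hydroxide is −1; balancing the −4 overall charge requires Cr(II). Chromium is a group-6 element; Cr(II) is therefore d⁴. Bromide and hydroxide are weak-field ligands for a first-row metal, so the complex is high-spin. The t₂g³e_g¹ (high-spin) configuration has an unevenly filled e_g set; the Jahn–Teller theorem predicts a tetragonal distortion (typically axial elongation) to lift the degeneracy.
[Cr(CN)6]^3-: Each cyanide is −1; balancing the −3 overall charge requires Cr(III). Chromium is a group-6 element; Cr(III) is therefore d³. The d³ configuration leaves the e_g set evenly filled (or empty) — no strong Jahn–Teller driving force.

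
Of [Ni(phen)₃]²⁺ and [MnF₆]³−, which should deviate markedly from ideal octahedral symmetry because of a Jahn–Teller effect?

[MnF₆]³−

[Ni(phen)₃]²⁺: Summing ligand charges against the +2 overall charge gives an oxidation state of +2 for nickel. Group 10 minus oxidation state 2 gives a d⁸ configuration. The d⁸ configuration leaves the e_g set evenly filled (or empty) — no strong Jahn–Teller driving force.
[MnF₆]³−: Each fluoride is −1; balancing the −3 overall charge requires Mn(III). Mn sits in group 7, so the d-electron count is 7 − 3 = 4. Fluoride is a weak-field ligand for a first-row metal, so the complex is high-spin. The t₂g³e_g¹ (high-spin) configuration has an unevenly filled e_g set; the Jahn–Teller theorem predicts a tetragonal distortion (typically axial elongation) to lift the degeneracy.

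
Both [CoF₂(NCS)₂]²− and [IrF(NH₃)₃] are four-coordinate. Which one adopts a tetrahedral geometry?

[CoF₂(NCS)₂]²−

For [CoF₂(NCS)₂]²−: Summing ligand charges against the −2 overall charge gives an oxidation state of +2 for cobalt. Group 9 minus oxidation state 2 gives a d⁷ configuration. For a high-spin 3d d⁷ ion with weak-field ligands the small Δₜ gives little square-planar CFSE advantage, so four ligands adopt the sterically favoured tetrahedral geometry. → tetrahedral.
For [IrF(NH₃)₃]: Ligand charges: each fluoride is −1; ammonia is neutral. With an overall charge of 0 the iridium centre must be in the +1 oxidation state. Group 9 minus oxidation state 1 gives a d⁸ configuration. A 5d d⁸ ion has a large crystal-field splitting; square planar leaves the high-energy d_{x²−y²} orbital empty and maximises CFSE. → square planar.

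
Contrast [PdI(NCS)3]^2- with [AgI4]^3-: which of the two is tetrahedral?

[AgI4]^3-

For [PdI(NCS)3]^2-: Summing ligand charges against the −2 overall charge gives an oxidation state of +2 for palladium. Palladium is a group-10 element; Pd(II) is therefore d⁸. A 4d d⁸ ion has a large crystal-field splitting; square planar leaves the high-energy d_{x²−y²} orbital empty and maximises CFSE. → square planar.
For [AgI4]^3-: Summing ligand charges against the −3 overall charge gives an oxidation state of +1 for silver. Group 11 minus oxidation state 1 gives a d¹⁰ configuration. A d¹⁰ ion has no crystal-field stabilisation preference between square planar and tetrahedral, so four ligands adopt the sterically favoured tetrahedral geometry. → tetrahedral.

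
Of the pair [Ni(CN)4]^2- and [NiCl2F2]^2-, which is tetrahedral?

[NiCl2F2]^2-

For [Ni(CN)4]^2-: Summing ligand charges against the −2 overall charge gives an oxidation state of +2 for nickel. Nickel is a group-10 element; Ni(II) is therefore d⁸. Cyanide is a strong-field ligand (high in the spectrochemical series). A 3d d⁸ ion with strong-field ligands gains enough CFSE to favour square planar over tetrahedral. → square planar.
For [NiCl2F2]^2-: Each chloride is −1; each fluoride is −1; balancing the −2 overall charge requires Ni(II). Ni sits in group 10, so the d-electron count is 10 − 2 = 8. Chloride and fluoride are weak-field ligands. With weak-field ligands the CFSE gain from square planar is small, so a 3d d⁸ ion takes the sterically preferred tetrahedral geometry. → tetrahedral.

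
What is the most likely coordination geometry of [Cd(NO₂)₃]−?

Ligand charges: each nitro (N-bound nitrite) is −1. With an overall charge of −1 the cadmium centre must be in the +2 oxidation state.
Cadmium is a group-12 element; Cd(II) is therefore d¹⁰.
With 3 monodentate ligands the coordination number is 3.
Three ligands around a d¹⁰ centre minimise repulsion in a trigonal-planar arrangement.

trigonal planar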